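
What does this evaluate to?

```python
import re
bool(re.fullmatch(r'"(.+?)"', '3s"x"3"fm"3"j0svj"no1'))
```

False

`fullmatch` succeeds only if the pattern covers the string from start to end.
Here the string isn't matched end-to-end, so the call returns None, and `bool(None)` is False.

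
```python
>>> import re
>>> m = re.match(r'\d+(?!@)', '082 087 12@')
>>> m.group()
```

`match` is anchored at position 0; if the pattern doesn't fit there, it returns None.
The match spans [0:3] → '082'.

'082'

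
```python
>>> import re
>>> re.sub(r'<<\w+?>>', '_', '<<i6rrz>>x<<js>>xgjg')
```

Matches: at [0:9] → '<<i6rrz>>'; at [10:16] → '<<js>>'.
Every occurrence is swapped for '_'.

'_x_xgjg'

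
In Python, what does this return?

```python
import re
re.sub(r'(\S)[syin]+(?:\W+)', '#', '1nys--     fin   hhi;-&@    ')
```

'##h#'

This matches a non-whitespace character (captured); then one or more of one of [syin]; then one or more of a non-word character (non-capturing group).
Each match is replaced by '#'.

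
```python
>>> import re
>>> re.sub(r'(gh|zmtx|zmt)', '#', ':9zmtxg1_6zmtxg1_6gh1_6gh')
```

':9#g1_6#g1_6#1_6#'

The regex engine tests alternatives in the order written; an earlier branch that matches wins even if a later one would match more.
`sub` substitutes '#' at each match site.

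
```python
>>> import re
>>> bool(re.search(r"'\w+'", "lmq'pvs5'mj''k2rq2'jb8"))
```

`re.search` scans for the first position where the pattern succeeds.
The match spans [3:9] → "'pvs5'".

True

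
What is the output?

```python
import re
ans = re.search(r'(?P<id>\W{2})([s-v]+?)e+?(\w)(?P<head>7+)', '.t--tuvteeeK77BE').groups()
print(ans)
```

('--', 'tuvt', 'K', '77')

The match spans [2:14] → '--tuvteeeK77'.
Captured: group 1 = '--', group 2 = 'tuvt', group 3 = 'K', group 4 = '77'.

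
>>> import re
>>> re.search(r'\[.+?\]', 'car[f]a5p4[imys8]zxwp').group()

'[f]'

Unlike `match`, `search` isn't anchored — it looks for the pattern anywhere in the string.
The match spans [3:6] → '[f]'.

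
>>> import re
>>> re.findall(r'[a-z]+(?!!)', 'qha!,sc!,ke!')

['qh', 's', 'k']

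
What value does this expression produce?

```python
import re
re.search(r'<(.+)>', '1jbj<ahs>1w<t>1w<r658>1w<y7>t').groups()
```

`search` walks the string left to right and returns the first match it finds.
The match spans [4:28] → '<ahs>1w<t>1w<r658>1w<y7>'.
Captured: group 1 = 'ahs>1w<t>1w<r658>1w<y7'.

('ahs>1w<t>1w<r658>1w<y7',)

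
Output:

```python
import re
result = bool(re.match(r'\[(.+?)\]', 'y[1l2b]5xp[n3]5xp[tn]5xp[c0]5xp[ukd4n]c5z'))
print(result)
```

`re.match` only tries the pattern at the start of the string.
Here the pattern fails at index 0, so the call returns None, and `bool(None)` is False.

False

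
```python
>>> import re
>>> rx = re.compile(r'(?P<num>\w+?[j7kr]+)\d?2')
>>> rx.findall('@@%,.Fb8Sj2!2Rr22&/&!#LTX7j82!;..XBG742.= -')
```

The pattern matches one or more of a word character (lazy), then one or more of one of [j7kr] (captured as 'num'); then optionally a digit, then the literal '2'.
With a single group, `findall` returns only what that group captured — 4 items.

['Fb8Sj', '2Rr', 'LTX7j', 'XBG7']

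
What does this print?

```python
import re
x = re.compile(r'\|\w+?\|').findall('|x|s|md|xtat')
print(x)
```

Since nothing is captured, `findall` lists the 2 matched substrings directly.

['|x|', '|md|']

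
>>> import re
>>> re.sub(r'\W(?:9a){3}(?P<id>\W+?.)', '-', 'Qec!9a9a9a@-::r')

'Qec-::r'

The pattern matches a non-word character, then the literal '9a' repeated 3 times; then one or more of a non-word character (lazy), then any character (captured as 'id').
A non-greedy quantifier consumes as few characters as it can — just enough that the remainder of the pattern still matches from where it stops; whatever follows it matches normally.
Matches: at [3:12] → '!9a9a9a@-'.
`sub` substitutes '-' at each match site.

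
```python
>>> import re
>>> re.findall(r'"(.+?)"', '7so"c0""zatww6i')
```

['c0']

Because there's exactly one group, `findall` drops the full match and keeps group 1 from the one hit.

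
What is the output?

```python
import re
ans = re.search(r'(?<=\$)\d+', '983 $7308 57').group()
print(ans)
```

The positive lookaround only admits positions where the adjacent text matches; those characters stay outside the span.
The match spans [5:9] → '7308'.

7308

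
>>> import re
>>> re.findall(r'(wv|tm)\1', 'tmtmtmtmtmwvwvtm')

['tm', 'tm', 'wv']

The backreference `\1` re-matches whatever the first group consumed, character for character.
With a single group, `findall` returns only what that group captured — 3 items.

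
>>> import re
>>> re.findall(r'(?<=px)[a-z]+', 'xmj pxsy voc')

['sy']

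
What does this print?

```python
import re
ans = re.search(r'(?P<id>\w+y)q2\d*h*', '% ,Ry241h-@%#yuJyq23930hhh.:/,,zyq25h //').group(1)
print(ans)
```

yuJy

The match spans [13:26] → 'yuJyq23930hhh'.
Captured: group 1 = 'yuJy'.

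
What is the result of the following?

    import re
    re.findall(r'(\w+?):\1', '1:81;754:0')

[]

`findall` collects group 1 from each match (0 total).
Nothing in the string satisfies the pattern, so the list is empty.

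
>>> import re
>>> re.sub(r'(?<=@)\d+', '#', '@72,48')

'@#,48'

The lookaround is zero-width — it requires the adjacent text to match without consuming it, so the asserted text isn't part of the match.
Matches: at [1:3] → '72'.
Every occurrence is swapped for '#'.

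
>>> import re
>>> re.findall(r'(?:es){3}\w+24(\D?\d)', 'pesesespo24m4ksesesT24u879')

One capturing group, so `findall` returns just the captured substring from the one match — 1 in all.

['u8']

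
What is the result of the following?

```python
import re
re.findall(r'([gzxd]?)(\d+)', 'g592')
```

`findall` packs the 2 group values into a tuple for every match.

[('g', '592')]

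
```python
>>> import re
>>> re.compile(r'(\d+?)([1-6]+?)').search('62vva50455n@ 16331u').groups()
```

The match spans [0:2] → '62'.
Captured: group 1 = '6', group 2 = '2'.

('6', '2')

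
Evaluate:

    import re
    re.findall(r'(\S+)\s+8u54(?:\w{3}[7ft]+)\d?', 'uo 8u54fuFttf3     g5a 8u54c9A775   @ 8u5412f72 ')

['uo', 'g5a', '@']

`findall` collects group 1 from each match (3 total).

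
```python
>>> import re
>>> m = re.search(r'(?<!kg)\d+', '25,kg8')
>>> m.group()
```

'25'

`(?!…)`/`(?<!…)` only lets a position through if the neighbouring text does NOT match; no characters are consumed.
`search` walks the string left to right and returns the first match it finds.
The match spans [0:2] → '25'.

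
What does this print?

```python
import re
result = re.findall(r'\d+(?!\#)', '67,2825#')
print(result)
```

A negative assertion filters positions out without eating any characters.
With no groups in the pattern, `findall` gives back each whole match — 2 here.

['67', '282']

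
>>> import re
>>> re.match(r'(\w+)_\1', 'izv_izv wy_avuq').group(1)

'izv'

After group 1 captures some text, `\1` only succeeds where that same text appears again.
`match` is anchored at position 0; if the pattern doesn't fit there, it returns None.
The match spans [0:7] → 'izv_izv'.
Captured: group 1 = 'izv'.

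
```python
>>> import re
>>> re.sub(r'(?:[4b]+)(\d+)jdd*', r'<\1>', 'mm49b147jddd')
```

Each match is replaced using the text its own group 1 captured.

'mm49<147>'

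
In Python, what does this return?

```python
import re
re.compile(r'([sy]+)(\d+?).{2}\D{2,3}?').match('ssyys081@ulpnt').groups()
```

('ssyys', '0')

The match spans [0:10] → 'ssyys081@u'.
Captured: group 1 = 'ssyys', group 2 = '0'.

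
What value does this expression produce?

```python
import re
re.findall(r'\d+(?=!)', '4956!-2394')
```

The `(?=…)`/`(?<=…)` assertion just peeks at neighbouring text; it doesn't advance the match position.
With no groups in the pattern, `findall` gives back each whole match — 1 here.

['4956']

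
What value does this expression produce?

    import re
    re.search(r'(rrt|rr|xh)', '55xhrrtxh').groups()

Unlike `match`, `search` isn't anchored — it looks for the pattern anywhere in the string.
The match spans [2:4] → 'xh'.
Captured: group 1 = 'xh'.

('xh',)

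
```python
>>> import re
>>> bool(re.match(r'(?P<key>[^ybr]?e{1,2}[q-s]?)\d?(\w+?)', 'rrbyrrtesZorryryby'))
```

The pattern matches optionally any character except [ybr], then 1 to 2 of a literal 'e', then optionally a character in [q-s] (captured as 'key'); then optionally a digit; then one or more of a word character (lazy) (captured).
`re.match` won't scan ahead — the pattern has to work from the very first character.
Here position 0 doesn't satisfy it, so the call returns None, and `bool(None)` is False.

False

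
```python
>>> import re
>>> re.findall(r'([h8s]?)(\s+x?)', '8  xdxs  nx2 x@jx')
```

The pattern matches optionally one of [h8s] (captured); then one or more of whitespace, then optionally a literal 'x' (captured).
Matches: at [0:4] match '8  x', groups = ('8', '  x'); at [6:9] match 's  ', groups = ('s', '  '); at [12:14] match ' x', groups = ('', ' x').
Multiple groups make `findall` return tuples — one 2-tuple for each match.

[('8', '  x'), ('s', '  '), ('', ' x')]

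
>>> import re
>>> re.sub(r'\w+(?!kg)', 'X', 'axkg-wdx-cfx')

'X-X-X'

Because the assertion is negative and zero-width, positions next to the forbidden text are skipped.
Matches: at [0:4] → 'axkg'; at [5:8] → 'wdx'; at [9:12] → 'cfx'.
`sub` substitutes 'X' at each match site.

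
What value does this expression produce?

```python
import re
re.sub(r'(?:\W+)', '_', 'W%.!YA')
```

'W_YA'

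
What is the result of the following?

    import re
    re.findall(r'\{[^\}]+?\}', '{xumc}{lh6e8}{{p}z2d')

['{xumc}', '{lh6e8}', '{{p}']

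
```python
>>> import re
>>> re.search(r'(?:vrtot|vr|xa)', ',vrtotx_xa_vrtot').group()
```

Branches in `(...|...)` are attempted left-to-right; the first branch that allows the whole pattern to succeed is taken.
`search` walks the string left to right and returns the first match it finds.
The match spans [1:6] → 'vrtot'.

'vrtot'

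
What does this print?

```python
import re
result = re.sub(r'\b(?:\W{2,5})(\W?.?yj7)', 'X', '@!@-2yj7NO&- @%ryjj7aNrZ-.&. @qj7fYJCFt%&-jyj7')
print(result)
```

@!@-2yj7NO&- @%ryjj7aNrZ-.&. @qj7fYJCFtX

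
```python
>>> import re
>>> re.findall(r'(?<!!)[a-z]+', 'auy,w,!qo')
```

['auy', 'w', 'o']

Because the assertion is negative and zero-width, positions next to the forbidden text are skipped.
Walking the string: at [0:3] → 'auy'; at [4:5] → 'w'; at [8:9] → 'o'.
No capturing groups, so `findall` returns the 3 full match strings.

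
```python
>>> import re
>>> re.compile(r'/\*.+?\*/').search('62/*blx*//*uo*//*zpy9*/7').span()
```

(2, 9)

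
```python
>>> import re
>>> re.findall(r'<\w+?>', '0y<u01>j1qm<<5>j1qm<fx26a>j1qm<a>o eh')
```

['<u01>', '<5>', '<fx26a>', '<a>']

Scanning left to right: at [2:7] → '<u01>'; at [12:15] → '<5>'; at [19:26] → '<fx26a>'; at [30:33] → '<a>'.
`findall` yields the raw match text (4 of them) because the pattern has no groups.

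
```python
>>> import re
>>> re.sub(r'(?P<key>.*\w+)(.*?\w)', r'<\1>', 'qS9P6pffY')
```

'<qS9P6pff>'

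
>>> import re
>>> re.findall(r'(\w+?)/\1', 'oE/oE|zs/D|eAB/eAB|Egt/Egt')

A backreference is literal: `\1` must see the identical characters the first group matched.
Walking the string: at [0:5] match 'oE/oE', group 1 = 'oE'; at [11:18] match 'eAB/eAB', group 1 = 'eAB'; at [19:26] match 'Egt/Egt', group 1 = 'Egt'.
One capturing group, so `findall` returns just the captured substring from each match — 3 in all.

['oE', 'eAB', 'Egt']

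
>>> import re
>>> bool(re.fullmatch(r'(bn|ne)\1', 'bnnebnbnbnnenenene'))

The backreference `\1` re-matches whatever the first group consumed, character for character.
`re.fullmatch` requires the pattern to consume the entire string.
Here the pattern can't cover the whole string, so the call returns None, and `bool(None)` is False.

False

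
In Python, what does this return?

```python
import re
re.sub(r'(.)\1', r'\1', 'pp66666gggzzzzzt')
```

'p666ggzzzt'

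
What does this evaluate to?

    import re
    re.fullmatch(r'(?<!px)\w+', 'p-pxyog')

`re.fullmatch` requires the pattern to consume the entire string.
Here the pattern can't cover the whole string, so the call returns None.

None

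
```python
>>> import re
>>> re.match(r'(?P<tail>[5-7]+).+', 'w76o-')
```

None

This matches one or more of a character in [5-7] (captured as 'tail'); then one or more of any character.
`match` is anchored at position 0; if the pattern doesn't fit there, it returns None.
Here position 0 doesn't satisfy it, so the call returns None.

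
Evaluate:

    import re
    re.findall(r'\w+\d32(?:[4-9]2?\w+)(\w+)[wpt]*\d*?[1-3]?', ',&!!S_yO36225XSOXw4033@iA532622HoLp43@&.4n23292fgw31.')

Pattern: one or more of a word character, then a digit, then the literal '32'; then a character in [4-9], then optionally a literal '2', then one or more of a word character (non-capturing group); then one or more of a word character (captured); then zero or more of one of [wpt], then zero or more of a digit (lazy), then optionally a character in [1-3].
Matches: at [23:37] match 'iA532622HoLp43', group 1 = '3'; at [40:52] match '4n23292fgw31', group 1 = '1'.
Because there's exactly one group, `findall` drops the full match and keeps group 1 from each hit.

['3', '1']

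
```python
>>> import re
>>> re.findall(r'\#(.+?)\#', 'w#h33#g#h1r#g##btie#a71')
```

['h33', 'h1r', '#btie']

A non-greedy quantifier consumes as few characters as it can — just enough that the remainder of the pattern still matches from where it stops; whatever follows it matches normally.
Because there's exactly one group, `findall` drops the full match and keeps group 1 from each hit.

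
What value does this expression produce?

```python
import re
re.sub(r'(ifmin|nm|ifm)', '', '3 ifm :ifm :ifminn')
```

Branches in `(...|...)` are attempted left-to-right; the first branch that allows the whole pattern to succeed is taken.
Matches: at [2:5] → 'ifm'; at [7:10] → 'ifm'; at [12:17] → 'ifmin'.
Every occurrence is swapped for ''.

'3  : :n'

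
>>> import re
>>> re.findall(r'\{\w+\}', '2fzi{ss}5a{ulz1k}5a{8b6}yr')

No capturing groups, so `findall` returns the 3 full match strings.

['{ss}', '{ulz1k}', '{8b6}']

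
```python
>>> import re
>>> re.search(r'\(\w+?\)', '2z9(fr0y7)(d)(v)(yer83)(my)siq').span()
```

`re.search` tries every starting position until one works.
The match spans [3:10] → '(fr0y7)'.

(3, 10)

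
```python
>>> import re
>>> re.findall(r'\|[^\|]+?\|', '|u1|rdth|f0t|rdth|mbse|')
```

['|u1|', '|f0t|', '|mbse|']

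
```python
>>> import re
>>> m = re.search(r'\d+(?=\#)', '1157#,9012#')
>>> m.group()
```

Because the assertion is zero-width, the text it checks is not consumed and won't appear in the result.
`search` walks the string left to right and returns the first match it finds.
The match spans [0:4] → '1157'.

'1157'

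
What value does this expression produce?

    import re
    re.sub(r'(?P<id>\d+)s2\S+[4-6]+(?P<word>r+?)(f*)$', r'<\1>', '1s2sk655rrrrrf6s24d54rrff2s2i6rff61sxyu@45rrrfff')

'<1>'

`\1` in the replacement pulls in group 1's text for each match.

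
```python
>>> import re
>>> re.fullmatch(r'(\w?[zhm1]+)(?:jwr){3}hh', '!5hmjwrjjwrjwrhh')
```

Pattern: optionally a word character, then one or more of one of [zhm1] (captured); then the literal 'jwr' repeated 3 times, then the literal 'hh'.
`re.fullmatch` is like wrapping the pattern in `^…$` (in single-line mode).
Here the pattern can't cover the whole string, so the call returns None.

None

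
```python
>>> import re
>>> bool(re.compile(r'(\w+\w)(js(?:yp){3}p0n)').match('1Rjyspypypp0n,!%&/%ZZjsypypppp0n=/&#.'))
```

`re.match` only tries the pattern at the start of the string.
Here the string doesn't start with a match, so the call returns None, and `bool(None)` is False.

False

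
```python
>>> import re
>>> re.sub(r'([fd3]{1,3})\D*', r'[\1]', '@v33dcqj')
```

The pattern matches 1 to 3 of one of [fd3] (captured); then zero or more of a non-digit.
Matches: at [2:8] → '33dcqj'.
Each match is replaced using the text its own group 1 captured.

'@v[33d]'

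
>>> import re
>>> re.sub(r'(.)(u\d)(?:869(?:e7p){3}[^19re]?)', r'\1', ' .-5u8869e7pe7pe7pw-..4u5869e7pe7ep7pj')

Pattern: any character (captured); then the literal 'u', then a digit (captured); then the literal '869', then the literal 'e7p' repeated 3 times, then optionally any character except [19re] (non-capturing group).
Each match is replaced using the text its own group 1 captured.

' .-5-..4u5869e7pe7ep7pj'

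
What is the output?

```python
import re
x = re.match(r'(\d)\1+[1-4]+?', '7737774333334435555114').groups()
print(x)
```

('7',)

The backreference `\1` re-matches whatever the first group consumed, character for character.
`re.match` only tries the pattern at the start of the string.
The match spans [0:3] → '773'.
Captured: group 1 = '7'.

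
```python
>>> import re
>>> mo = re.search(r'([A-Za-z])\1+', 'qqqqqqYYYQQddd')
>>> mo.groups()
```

After group 1 captures some text, `\1` only succeeds where that same text appears again.
`search` walks the string left to right and returns the first match it finds.
The match spans [0:6] → 'qqqqqq'.
Captured: group 1 = 'q'.

('q',)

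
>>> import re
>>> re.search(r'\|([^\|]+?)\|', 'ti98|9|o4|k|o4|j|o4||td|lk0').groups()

('9',)

`search` walks the string left to right and returns the first match it finds.
The match spans [4:7] → '|9|'.
Captured: group 1 = '9'.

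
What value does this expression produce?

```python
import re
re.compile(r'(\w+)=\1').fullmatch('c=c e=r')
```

None

`\1` has to match the exact text group 1 already captured.
`fullmatch` succeeds only if the pattern covers the string from start to end.
Here there's no way to consume every character, so the call returns None.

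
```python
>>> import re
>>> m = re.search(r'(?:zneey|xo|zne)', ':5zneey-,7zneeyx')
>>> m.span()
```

Alternation isn't longest-match — the leftmost alternative that fits at this position is chosen.
Unlike `match`, `search` isn't anchored — it looks for the pattern anywhere in the string.
The match spans [2:7] → 'zneey'.

(2, 7)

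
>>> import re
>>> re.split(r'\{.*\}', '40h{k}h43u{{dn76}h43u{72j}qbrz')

Each match becomes a cut point; 2 segments remain.

['40h', 'qbrz']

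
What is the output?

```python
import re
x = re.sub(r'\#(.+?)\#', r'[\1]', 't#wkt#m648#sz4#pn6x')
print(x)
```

A `+?`/`*?`/`{m,n}?` starts at its minimum and grows only as far as needed for what follows to match.
Matches: at [1:6] → '#wkt#'; at [10:15] → '#sz4#'.
Each match is replaced using the text its own group 1 captured.

t[wkt]m648[sz4]pn6x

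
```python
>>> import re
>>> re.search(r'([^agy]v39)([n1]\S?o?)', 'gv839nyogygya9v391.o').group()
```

'9v391.o'

The match spans [13:20] → '9v391.o'.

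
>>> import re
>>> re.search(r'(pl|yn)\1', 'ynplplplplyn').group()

The backreference `\1` re-matches whatever the first group consumed, character for character.
The match spans [2:6] → 'plpl'.

'plpl'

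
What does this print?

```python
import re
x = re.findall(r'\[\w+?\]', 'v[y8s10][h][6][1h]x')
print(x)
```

['[y8s10]', '[h]', '[6]', '[1h]']

Walking the string: at [1:8] → '[y8s10]'; at [8:11] → '[h]'; at [11:14] → '[6]'; at [14:18] → '[1h]'.
Since nothing is captured, `findall` lists the 4 matched substrings directly.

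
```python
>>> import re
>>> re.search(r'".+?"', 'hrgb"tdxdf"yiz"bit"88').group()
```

'"tdxdf"'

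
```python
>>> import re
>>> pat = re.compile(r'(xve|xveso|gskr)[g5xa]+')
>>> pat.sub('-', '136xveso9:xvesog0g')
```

Each match is replaced by '-'.

'136xveso9:-0g'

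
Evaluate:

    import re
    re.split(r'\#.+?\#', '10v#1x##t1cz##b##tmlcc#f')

['10v', '', '', '', 'f']

A non-greedy quantifier consumes as few characters as it can — just enough that the remainder of the pattern still matches from where it stops; whatever follows it matches normally.
Each match becomes a cut point; 5 segments remain.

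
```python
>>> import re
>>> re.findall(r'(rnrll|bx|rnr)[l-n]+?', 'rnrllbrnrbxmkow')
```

['rnr', 'bx']

Scanning left to right: at [0:4] match 'rnrl', group 1 = 'rnr'; at [9:12] match 'bxm', group 1 = 'bx'.
One capturing group, so `findall` returns just the captured substring from each match — 2 in all.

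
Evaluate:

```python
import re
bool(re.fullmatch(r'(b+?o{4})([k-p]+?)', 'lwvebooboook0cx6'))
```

False

`re.fullmatch` requires the pattern to consume the entire string.
Here there's no way to consume every character, so the call returns None, and `bool(None)` is False.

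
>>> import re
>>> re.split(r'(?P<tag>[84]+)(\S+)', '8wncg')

This matches one or more of one of [84] (captured as 'tag'); then one or more of a non-whitespace character (captured).
Matches to split on: at [0:5] → '8wncg'.
With a capturing group present, the delimiter's captured portion is kept in the result list.

['', '8', 'wncg', '']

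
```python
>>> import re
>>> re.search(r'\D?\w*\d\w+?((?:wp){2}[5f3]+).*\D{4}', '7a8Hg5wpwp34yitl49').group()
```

'7a8Hg5wpwp34yitl'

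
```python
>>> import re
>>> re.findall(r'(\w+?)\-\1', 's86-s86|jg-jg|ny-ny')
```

A backreference is literal: `\1` must see the identical characters the first group matched.
Because there's exactly one group, `findall` drops the full match and keeps group 1 from each hit.

['s86', 'jg', 'ny']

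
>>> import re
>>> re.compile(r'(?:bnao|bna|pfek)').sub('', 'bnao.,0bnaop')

`|` is ordered: at each position the engine commits to the first alternative that works.
Matches: at [0:4] → 'bnao'; at [7:11] → 'bnao'.
`sub` substitutes '' at each match site.

'.,0p'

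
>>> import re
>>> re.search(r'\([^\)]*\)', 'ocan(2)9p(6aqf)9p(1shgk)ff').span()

(4, 7)

`search` walks the string left to right and returns the first match it finds.
The match spans [4:7] → '(2)'.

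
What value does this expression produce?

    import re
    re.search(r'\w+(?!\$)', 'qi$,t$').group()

'q'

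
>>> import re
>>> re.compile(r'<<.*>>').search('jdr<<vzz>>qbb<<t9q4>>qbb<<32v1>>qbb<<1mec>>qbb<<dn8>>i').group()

`re.search` tries every starting position until one works.
The match spans [3:53] → '<<vzz>>qbb<<t9q4>>qbb<<32v1>>qbb<<1mec>>qbb<<dn8>>'.

'<<vzz>>qbb<<t9q4>>qbb<<32v1>>qbb<<1mec>>qbb<<dn8>>'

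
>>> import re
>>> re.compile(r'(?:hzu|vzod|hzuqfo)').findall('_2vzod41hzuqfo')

The regex engine tests alternatives in the order written; an earlier branch that matches wins even if a later one would match more.
`findall` yields the raw match text (2 of them) because the pattern has no groups.

['vzod', 'hzu']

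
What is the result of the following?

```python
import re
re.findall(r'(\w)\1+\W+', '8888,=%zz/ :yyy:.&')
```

The backreference `\1` re-matches whatever the first group consumed, character for character.
Walking the string: at [0:7] match '8888,=%', group 1 = '8'; at [7:12] match 'zz/ :', group 1 = 'z'; at [12:18] match 'yyy:.&', group 1 = 'y'.
Because there's exactly one group, `findall` drops the full match and keeps group 1 from each hit.

['8', 'z', 'y']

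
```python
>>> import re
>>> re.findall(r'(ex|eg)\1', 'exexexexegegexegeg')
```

The backreference `\1` re-matches whatever the first group consumed, character for character.
Matches: at [0:4] match 'exex', group 1 = 'ex'; at [4:8] match 'exex', group 1 = 'ex'; at [8:12] match 'egeg', group 1 = 'eg'; at [14:18] match 'egeg', group 1 = 'eg'.
`findall` collects group 1 from each match (4 total).

['ex', 'ex', 'eg', 'eg']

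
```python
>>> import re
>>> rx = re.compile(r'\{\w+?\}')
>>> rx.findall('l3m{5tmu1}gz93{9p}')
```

No capturing groups, so `findall` returns the 2 full match strings.

['{5tmu1}', '{9p}']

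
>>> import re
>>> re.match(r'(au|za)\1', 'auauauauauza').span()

The backreference `\1` re-matches whatever the first group consumed, character for character.
`re.match` won't scan ahead — the pattern has to work from the very first character.
The match spans [0:4] → 'auau'.
Captured: group 1 = 'au'.

(0, 4)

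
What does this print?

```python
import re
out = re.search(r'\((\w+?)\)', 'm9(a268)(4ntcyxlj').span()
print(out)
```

(2, 8)

The match spans [2:8] → '(a268)'.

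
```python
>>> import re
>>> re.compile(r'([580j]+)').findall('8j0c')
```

['8j0']

Pattern: one or more of one of [580j] (captured).
Matches: at [0:3] match '8j0', group 1 = '8j0'.
Because there's exactly one group, `findall` drops the full match and keeps group 1 from the one hit.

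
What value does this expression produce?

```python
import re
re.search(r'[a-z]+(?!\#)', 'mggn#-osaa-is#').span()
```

(0, 3)

`(?!…)`/`(?<!…)` only lets a position through if the neighbouring text does NOT match; no characters are consumed.
Unlike `match`, `search` isn't anchored — it looks for the pattern anywhere in the string.
The match spans [0:3] → 'mgg'.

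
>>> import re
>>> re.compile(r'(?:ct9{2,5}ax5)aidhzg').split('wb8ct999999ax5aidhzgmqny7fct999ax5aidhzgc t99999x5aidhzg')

['wb8ct999999ax5aidhzgmqny7f', 'c t99999x5aidhzg']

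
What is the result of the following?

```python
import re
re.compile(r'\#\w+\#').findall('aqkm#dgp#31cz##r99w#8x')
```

['#dgp#', '#r99w#']

Matches: at [4:9] → '#dgp#'; at [14:20] → '#r99w#'.
No capturing groups, so `findall` returns the 2 full match strings.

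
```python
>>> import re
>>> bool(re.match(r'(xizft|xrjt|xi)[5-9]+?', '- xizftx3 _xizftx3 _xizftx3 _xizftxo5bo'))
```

False

`re.match` won't scan ahead — the pattern has to work from the very first character.
Here position 0 doesn't satisfy it, so the call returns None, and `bool(None)` is False.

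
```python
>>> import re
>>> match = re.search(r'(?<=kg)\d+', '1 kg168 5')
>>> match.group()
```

'168'

The positive lookaround only admits positions where the adjacent text matches; those characters stay outside the span.
The match spans [4:7] → '168'.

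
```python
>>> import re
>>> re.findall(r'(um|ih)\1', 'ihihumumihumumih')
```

`\1` has to match the exact text group 1 already captured.
Matches: at [0:4] match 'ihih', group 1 = 'ih'; at [4:8] match 'umum', group 1 = 'um'; at [10:14] match 'umum', group 1 = 'um'.
With a single group, `findall` returns only what that group captured — 3 items.

['ih', 'um', 'um']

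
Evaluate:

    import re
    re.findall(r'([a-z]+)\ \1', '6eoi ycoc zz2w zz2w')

[]

Because there's exactly one group, `findall` drops the full match and keeps group 1 from each hit.
Nothing in the string satisfies the pattern, so the list is empty.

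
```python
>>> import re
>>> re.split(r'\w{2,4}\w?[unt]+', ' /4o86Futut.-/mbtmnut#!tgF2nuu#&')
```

Pattern: 2 to 4 of a word character, then optionally a word character; then one or more of one of [unt].
Matches to split on: at [2:11] → '4o86Futut'; at [14:21] → 'mbtmnut'; at [23:30] → 'tgF2nuu'.
`split` removes every match and returns the 4 fragments in between.

[' /', '.-/', '#!', '#&']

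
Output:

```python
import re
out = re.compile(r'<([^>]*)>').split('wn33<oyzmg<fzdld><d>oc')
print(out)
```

['wn33', 'oyzmg<fzdld', '', 'd', 'oc']

Matches to split on: at [4:17] → '<oyzmg<fzdld>'; at [17:20] → '<d>'.
With a capturing group present, the delimiter's captured portion is kept in the result list.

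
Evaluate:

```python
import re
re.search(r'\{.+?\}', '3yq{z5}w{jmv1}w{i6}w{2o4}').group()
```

`search` walks the string left to right and returns the first match it finds.
The match spans [3:7] → '{z5}'.

'{z5}'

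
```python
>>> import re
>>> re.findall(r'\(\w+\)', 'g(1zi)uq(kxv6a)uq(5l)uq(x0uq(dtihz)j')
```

Walking the string: at [1:6] → '(1zi)'; at [8:15] → '(kxv6a)'; at [17:21] → '(5l)'; at [28:35] → '(dtihz)'.
Since nothing is captured, `findall` lists the 4 matched substrings directly.

['(1zi)', '(kxv6a)', '(5l)', '(dtihz)']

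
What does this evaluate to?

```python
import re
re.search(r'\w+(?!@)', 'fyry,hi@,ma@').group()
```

'fyry'

Because the assertion is negative and zero-width, positions next to the forbidden text are skipped.
`re.search` scans for the first position where the pattern succeeds.
The match spans [0:4] → 'fyry'.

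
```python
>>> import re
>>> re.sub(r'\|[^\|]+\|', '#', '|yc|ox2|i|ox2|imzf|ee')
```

Matches: at [0:4] → '|yc|'; at [7:10] → '|i|'; at [13:19] → '|imzf|'.
Each match is replaced by '#'.

'#ox2#ox2#ee'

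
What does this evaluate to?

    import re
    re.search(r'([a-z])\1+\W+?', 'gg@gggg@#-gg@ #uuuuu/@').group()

'gg@'

After group 1 captures some text, `\1` only succeeds where that same text appears again.
The match spans [0:3] → 'gg@'.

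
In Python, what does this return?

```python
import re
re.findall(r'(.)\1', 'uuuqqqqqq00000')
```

['u', 'q', 'q', 'q', '0', '0']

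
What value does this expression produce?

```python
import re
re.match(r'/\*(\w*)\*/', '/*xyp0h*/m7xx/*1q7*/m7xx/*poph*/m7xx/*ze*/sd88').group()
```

`match` is anchored at position 0; if the pattern doesn't fit there, it returns None.
The match spans [0:9] → '/*xyp0h*/'.
Captured: group 1 = 'xyp0h'.

'/*xyp0h*/'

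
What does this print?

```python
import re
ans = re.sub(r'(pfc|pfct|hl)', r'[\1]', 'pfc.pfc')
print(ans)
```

[pfc].[pfc]

`\1` in the replacement pulls in group 1's text for each match.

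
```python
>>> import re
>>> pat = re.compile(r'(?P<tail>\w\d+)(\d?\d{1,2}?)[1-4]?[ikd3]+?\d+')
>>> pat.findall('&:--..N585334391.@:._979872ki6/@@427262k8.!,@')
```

[('N58533', '4'), ('_97987', '2'), ('42726', '2')]

The pattern matches a word character, then one or more of a digit (captured as 'tail'); then optionally a digit, then 1 to 2 of a digit (lazy) (captured); then optionally a character in [1-4], then one or more of one of [ikd3] (lazy), then one or more of a digit.
Multiple groups make `findall` return tuples — one 2-tuple for each match.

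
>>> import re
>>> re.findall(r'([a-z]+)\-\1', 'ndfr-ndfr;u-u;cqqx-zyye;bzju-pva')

The backreference `\1` re-matches whatever the first group consumed, character for character.
With a single group, `findall` returns only what that group captured — 2 items.

['ndfr', 'u']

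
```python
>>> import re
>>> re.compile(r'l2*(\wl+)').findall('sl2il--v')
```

One capturing group, so `findall` returns just the captured substring from the one match — 1 in all.

['il']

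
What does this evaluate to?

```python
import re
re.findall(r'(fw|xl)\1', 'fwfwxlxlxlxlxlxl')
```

['fw', 'xl', 'xl', 'xl']

`\1` has to match the exact text group 1 already captured.
With a single group, `findall` returns only what that group captured — 4 items.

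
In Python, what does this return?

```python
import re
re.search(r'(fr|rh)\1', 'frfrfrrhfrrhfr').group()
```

`\1` has to match the exact text group 1 already captured.
The match spans [0:4] → 'frfr'.

'frfr'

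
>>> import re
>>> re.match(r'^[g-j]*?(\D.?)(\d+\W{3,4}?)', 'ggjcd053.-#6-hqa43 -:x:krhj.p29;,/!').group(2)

'053.-#'

This matches anchored at the start of the string; then zero or more of a character in [g-j] (lazy); then a non-digit, then optionally any character (captured); then one or more of a digit, then 3 to 4 of a non-word character (lazy) (captured).
`re.match` only tries the pattern at the start of the string.
The match spans [0:11] → 'ggjcd053.-#'.
Captured: group 1 = 'cd', group 2 = '053.-#'.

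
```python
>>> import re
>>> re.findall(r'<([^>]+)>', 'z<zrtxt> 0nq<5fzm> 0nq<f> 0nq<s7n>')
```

Matches: at [1:8] match '<zrtxt>', group 1 = 'zrtxt'; at [12:18] match '<5fzm>', group 1 = '5fzm'; at [22:25] match '<f>', group 1 = 'f'; at [29:34] match '<s7n>', group 1 = 's7n'.
One capturing group, so `findall` returns just the captured substring from each match — 4 in all.

['zrtxt', '5fzm', 'f', 's7n']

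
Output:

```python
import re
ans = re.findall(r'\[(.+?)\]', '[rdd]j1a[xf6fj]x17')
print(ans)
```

['rdd', 'xf6fj']

A non-greedy quantifier consumes as few characters as it can — just enough that the remainder of the pattern still matches from where it stops; whatever follows it matches normally.
Matches: at [0:5] match '[rdd]', group 1 = 'rdd'; at [8:15] match '[xf6fj]', group 1 = 'xf6fj'.
With a single group, `findall` returns only what that group captured — 2 items.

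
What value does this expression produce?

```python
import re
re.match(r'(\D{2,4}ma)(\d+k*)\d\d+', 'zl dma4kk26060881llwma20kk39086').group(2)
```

'4kk'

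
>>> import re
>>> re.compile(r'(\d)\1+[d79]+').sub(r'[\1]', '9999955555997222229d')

'[9][5][2]'

The backreference `\1` re-matches whatever the first group consumed, character for character.
Matches: at [0:5] → '99999'; at [5:13] → '55555997'; at [13:20] → '222229d'.
The replacement refers to a captured group, so each match is rewritten using its own captured text.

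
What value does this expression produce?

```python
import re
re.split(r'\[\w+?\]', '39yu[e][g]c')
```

['39yu', '', 'c']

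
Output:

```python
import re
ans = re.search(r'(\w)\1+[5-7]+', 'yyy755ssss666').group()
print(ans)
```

yyy755

The backreference `\1` re-matches whatever the first group consumed, character for character.
The match spans [0:6] → 'yyy755'.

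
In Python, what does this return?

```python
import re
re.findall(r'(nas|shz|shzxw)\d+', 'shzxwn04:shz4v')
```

Scanning left to right: at [9:13] match 'shz4', group 1 = 'shz'.
Because there's exactly one group, `findall` drops the full match and keeps group 1 from the one hit.

['shz']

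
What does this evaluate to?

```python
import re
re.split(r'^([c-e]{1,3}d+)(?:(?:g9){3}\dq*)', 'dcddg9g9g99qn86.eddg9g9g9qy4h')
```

This matches anchored at the start of the string; then 1 to 3 of a character in [c-e], then one or more of a literal 'd' (captured); then the literal 'g9' repeated 3 times, then a digit, then zero or more of a literal 'q' (non-capturing group).
Matches to split on: at [0:12] → 'dcddg9g9g99q'.
Because the pattern has a capturing group, `split` also inserts each captured text between the pieces.

['', 'dcdd', 'n86.eddg9g9g9qy4h']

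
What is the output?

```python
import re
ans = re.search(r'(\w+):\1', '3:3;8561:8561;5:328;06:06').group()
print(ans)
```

`\1` has to match the exact text group 1 already captured.
`re.search` scans for the first position where the pattern succeeds.
The match spans [0:3] → '3:3'.
Captured: group 1 = '3'.

3:3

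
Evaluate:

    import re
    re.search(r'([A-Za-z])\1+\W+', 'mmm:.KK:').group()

`\1` is not a pattern — it's the concrete string captured by group 1, re-applied verbatim.
Unlike `match`, `search` isn't anchored — it looks for the pattern anywhere in the string.
The match spans [0:5] → 'mmm:.'.
Captured: group 1 = 'm'.

'mmm:.'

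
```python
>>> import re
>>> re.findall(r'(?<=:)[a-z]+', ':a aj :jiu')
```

The lookaround is zero-width — it requires the adjacent text to match without consuming it, so the asserted text isn't part of the match.
Matches: at [1:2] → 'a'; at [7:10] → 'jiu'.
With no groups in the pattern, `findall` gives back each whole match — 2 here.

['a', 'jiu']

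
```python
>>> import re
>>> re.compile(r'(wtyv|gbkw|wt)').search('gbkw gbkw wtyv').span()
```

(0, 4)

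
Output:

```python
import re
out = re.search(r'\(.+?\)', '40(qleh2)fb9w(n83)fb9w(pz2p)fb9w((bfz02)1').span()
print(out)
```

(2, 9)

A non-greedy quantifier consumes as few characters as it can — just enough that the remainder of the pattern still matches from where it stops; whatever follows it matches normally.
The match spans [2:9] → '(qleh2)'.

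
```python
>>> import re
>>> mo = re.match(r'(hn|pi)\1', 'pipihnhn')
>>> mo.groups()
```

('pi',)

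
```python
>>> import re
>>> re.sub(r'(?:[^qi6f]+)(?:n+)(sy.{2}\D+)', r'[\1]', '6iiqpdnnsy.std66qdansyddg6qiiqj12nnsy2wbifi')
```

'6iiq[sy.std]66q[syddg]6qiiq[sy2wbifi]'

Pattern: one or more of any character except [qi6f] (non-capturing group); then one or more of a literal 'n' (non-capturing group); then the literal 'sy', then exactly 2 of any character, then one or more of a non-digit (captured).
The replacement refers to a captured group, so each match is rewritten using its own captured text.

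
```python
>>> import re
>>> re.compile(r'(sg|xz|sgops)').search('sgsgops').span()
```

(0, 2)

Unlike `match`, `search` isn't anchored — it looks for the pattern anywhere in the string.
The match spans [0:2] → 'sg'.
Captured: group 1 = 'sg'.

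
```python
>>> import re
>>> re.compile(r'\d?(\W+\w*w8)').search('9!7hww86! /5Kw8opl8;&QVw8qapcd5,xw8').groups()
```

This matches optionally a digit; then one or more of a non-word character, then zero or more of a word character, then the literal 'w8' (captured).
`re.search` scans for the first position where the pattern succeeds.
The match spans [0:7] → '9!7hww8'.
Captured: group 1 = '!7hww8'.

('!7hww8',)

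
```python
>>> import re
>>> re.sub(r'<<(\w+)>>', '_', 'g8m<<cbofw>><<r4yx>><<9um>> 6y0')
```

'g8m___ 6y0'

Matches: at [3:12] → '<<cbofw>>'; at [12:20] → '<<r4yx>>'; at [20:27] → '<<9um>>'.
`sub` substitutes '_' at each match site.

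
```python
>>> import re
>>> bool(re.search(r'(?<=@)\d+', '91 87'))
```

False

The `(?=…)`/`(?<=…)` assertion just peeks at neighbouring text; it doesn't advance the match position.
`search` walks the string left to right and returns the first match it finds.
Here the pattern never matches, so the call returns None, and `bool(None)` is False.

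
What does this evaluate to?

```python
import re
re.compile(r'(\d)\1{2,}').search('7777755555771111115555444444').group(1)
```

'7'

The match spans [0:5] → '77777'.
Captured: group 1 = '7'.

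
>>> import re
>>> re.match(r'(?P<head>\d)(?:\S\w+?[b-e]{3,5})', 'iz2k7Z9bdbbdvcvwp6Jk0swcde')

None

`re.match` won't scan ahead — the pattern has to work from the very first character.
Here the string doesn't start with a match, so the call returns None.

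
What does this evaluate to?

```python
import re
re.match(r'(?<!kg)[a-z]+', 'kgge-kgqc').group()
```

'kgge'

The negative lookahead/lookbehind blocks any match where the forbidden context is present.
`match` is anchored at position 0; if the pattern doesn't fit there, it returns None.
The match spans [0:4] → 'kgge'.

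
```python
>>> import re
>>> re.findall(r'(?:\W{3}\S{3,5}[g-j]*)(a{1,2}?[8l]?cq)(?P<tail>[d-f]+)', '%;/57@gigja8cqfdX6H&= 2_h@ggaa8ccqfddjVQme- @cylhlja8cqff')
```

[('a8cq', 'fd'), ('a8cq', 'ff')]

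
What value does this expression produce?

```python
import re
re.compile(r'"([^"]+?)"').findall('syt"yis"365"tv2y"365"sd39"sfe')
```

['yis', 'tv2y', 'sd39']

Walking the string: at [3:8] match '"yis"', group 1 = 'yis'; at [11:17] match '"tv2y"', group 1 = 'tv2y'; at [20:26] match '"sd39"', group 1 = 'sd39'.
One capturing group, so `findall` returns just the captured substring from each match — 3 in all.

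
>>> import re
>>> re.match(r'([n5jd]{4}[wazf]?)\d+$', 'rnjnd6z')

None

This matches exactly 4 of one of [n5jd], then optionally one of [wazf] (captured); then one or more of a digit; then anchored at the end.
`match` is anchored at position 0; if the pattern doesn't fit there, it returns None.
Here the pattern fails at index 0, so the call returns None.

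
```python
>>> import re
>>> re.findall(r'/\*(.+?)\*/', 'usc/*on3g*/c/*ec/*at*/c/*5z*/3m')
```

['on3g', 'ec/*at', '5z']

The `?` after the quantifier makes it lazy — it takes as little as possible before letting the rest of the pattern try.
Because there's exactly one group, `findall` drops the full match and keeps group 1 from each hit.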